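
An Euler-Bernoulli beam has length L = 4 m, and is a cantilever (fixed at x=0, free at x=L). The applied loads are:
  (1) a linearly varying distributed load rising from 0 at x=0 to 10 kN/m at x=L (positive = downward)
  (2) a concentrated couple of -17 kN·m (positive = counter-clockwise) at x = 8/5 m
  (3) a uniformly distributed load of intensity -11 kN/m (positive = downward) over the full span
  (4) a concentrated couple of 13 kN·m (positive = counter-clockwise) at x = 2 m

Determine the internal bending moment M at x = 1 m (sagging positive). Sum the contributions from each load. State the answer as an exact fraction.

M(1) = 47/4 kN·m

Load 1 — triangular load w₀=10 kN/m (0→w₀ over full span):
  M_1 = w₀Lx/2 - w₀L²/3 - w₀x³/(6L) = 10·4·1/2 - 10·4²/3 - 10·1³/(6·4) = -135/4 kN·m
Load 2 — applied couple M₀=-17 kN·m at a=8/5 m (b=L-a=12/5):
  M_2 = M₀  [x≤a] = (-17) = -17 kN·m
Load 3 — uniform load w=-11 kN/m over full span:
  M_3 = -w(L-x)²/2 = -(-11)·(4-1)²/2 = 99/2 kN·m
Load 4 — applied couple M₀=13 kN·m at a=2 m (b=L-a=2):
  M_4 = M₀  [x≤a] = 13 = 13 kN·m
Superposition: M = Σ M_i = 47/4 kN·m ≈ 11.750000 kN·m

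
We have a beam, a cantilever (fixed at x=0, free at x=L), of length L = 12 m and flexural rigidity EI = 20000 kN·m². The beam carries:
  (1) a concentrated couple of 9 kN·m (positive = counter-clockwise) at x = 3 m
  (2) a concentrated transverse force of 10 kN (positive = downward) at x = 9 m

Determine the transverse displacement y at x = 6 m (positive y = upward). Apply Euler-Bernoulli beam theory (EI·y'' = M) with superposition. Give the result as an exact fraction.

y(6) = -2277/40000 m

Load 1 — applied couple M₀=9 kN·m at a=3 m (b=L-a=9):
  y_1 = M₀a(2x-a)/(2EI)  [x>a] = 9·3·(2·6-3)/(2·20000) = 243/40000 m
Load 2 — point force P=10 kN at a=9 m (b=L-a=3):
  y_2 = -Px²(3a-x)/(6EI)  [x≤a] = -10·6²·(3·9-6)/(6·20000) = -63/1000 m
Superposition: y = Σ y_i = -2277/40000 m ≈ -0.056925 m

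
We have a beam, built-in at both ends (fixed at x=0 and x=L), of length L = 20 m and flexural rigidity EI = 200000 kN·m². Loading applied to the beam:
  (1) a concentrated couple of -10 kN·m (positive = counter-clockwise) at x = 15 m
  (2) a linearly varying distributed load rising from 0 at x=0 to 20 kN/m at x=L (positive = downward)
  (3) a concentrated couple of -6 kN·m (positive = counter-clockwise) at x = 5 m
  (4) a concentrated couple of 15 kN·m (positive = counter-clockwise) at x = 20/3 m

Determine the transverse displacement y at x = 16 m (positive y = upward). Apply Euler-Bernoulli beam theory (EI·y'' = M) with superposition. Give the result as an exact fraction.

Load 1 — applied couple M₀=-10 kN·m at a=15 m (b=L-a=5):
  y_1 = (R_Ax³/6 - M_Ax²/2 - M₀(x-a)²/2)/EI  [x>a] with R_A=-9/16, M_A=-25/8 = ((-9/16)·16³/6 - (-25/8)·16²/2 - (-10)·(16-15)²/2)/200000 = 21/200000 m
Load 2 — triangular load w₀=20 kN/m (0→w₀ over full span):
  y_2 = -w₀x²(L-x)²(x+2L)/(120LEI) = -20·16²·(20-16)²·(16+2·20)/(120·20·200000) = -448/46875 m
Load 3 — applied couple M₀=-6 kN·m at a=5 m (b=L-a=15):
  y_3 = (R_Ax³/6 - M_Ax²/2 - M₀(x-a)²/2)/EI  [x>a] with R_A=-27/80, M_A=9/8 = ((-27/80)·16³/6 - (9/8)·16²/2 - (-6)·(16-5)²/2)/200000 = -57/1000000 m
Load 4 — applied couple M₀=15 kN·m at a=20/3 m (b=L-a=40/3):
  y_4 = (R_Ax³/6 - M_Ax²/2 - M₀(x-a)²/2)/EI  [x>a] with R_A=1, M_A=0 = (1·16³/6 - 0·16²/2 - 15·(16-(20/3))²/2)/200000 = 11/75000 m
Superposition: y = Σ y_i = -3511/375000 m ≈ -0.009363 m

y(16) = -3511/375000 m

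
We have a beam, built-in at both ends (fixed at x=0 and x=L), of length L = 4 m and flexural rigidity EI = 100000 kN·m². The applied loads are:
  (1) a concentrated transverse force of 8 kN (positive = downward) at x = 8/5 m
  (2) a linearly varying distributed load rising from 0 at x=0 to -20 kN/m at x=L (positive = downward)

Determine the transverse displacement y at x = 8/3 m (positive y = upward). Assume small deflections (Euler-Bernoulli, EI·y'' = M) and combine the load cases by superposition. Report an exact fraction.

Load 1 — point force P=8 kN at a=8/5 m (b=L-a=12/5):
  y_1 = -Pa²(L-x)²(3bL-(3b+a)(L-x))/(6L³EI)  [x>a] = -8·(8/5)²·(4-(8/3))²·(3·(12/5)·4-(3·(12/5)+(8/5))·(4-(8/3)))/(6·4³·100000) = -512/31640625 m
Load 2 — triangular load w₀=-20 kN/m (0→w₀ over full span):
  y_2 = -w₀x²(L-x)²(x+2L)/(120LEI) = -(-20)·(8/3)²·(4-(8/3))²·((8/3)+2·4)/(120·4·100000) = 128/2278125 m
Superposition: y = Σ y_i = 11392/284765625 m ≈ 0.000040 m

y(8/3) = 11392/284765625 m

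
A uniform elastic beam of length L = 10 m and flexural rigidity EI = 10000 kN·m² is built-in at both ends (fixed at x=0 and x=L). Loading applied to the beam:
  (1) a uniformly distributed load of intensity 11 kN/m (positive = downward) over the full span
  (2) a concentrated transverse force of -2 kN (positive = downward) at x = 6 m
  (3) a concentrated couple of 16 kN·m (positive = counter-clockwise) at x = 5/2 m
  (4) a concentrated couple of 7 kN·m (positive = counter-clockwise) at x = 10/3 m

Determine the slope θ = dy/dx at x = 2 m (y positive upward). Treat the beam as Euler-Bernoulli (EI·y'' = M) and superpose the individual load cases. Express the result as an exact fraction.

θ(2) = -6947/937500 rad

Load 1 — uniform load w=11 kN/m over full span:
  θ_1 = -wx(L-x)(L-2x)/(12EI) = -11·2·(10-2)·(10-2·2)/(12·10000) = -11/1250 rad
Load 2 — point force P=-2 kN at a=6 m (b=L-a=4):
  θ_2 = -Pb²x(2aL-(3a+b)x)/(2L³EI)  [x≤a] = -(-2)·4²·2·(2·6·10-(3·6+4)·2)/(2·10³·10000) = 19/78125 rad
Load 3 — applied couple M₀=16 kN·m at a=5/2 m (b=L-a=15/2):
  θ_3 = (R_Ax²/2 - M_Ax)/EI  [x≤a] with R_A=9/5, M_A=-3 = ((9/5)·2²/2 - (-3)·2)/10000 = 3/3125 rad
Load 4 — applied couple M₀=7 kN·m at a=10/3 m (b=L-a=20/3):
  θ_4 = (R_Ax²/2 - M_Ax)/EI  [x≤a] with R_A=14/15, M_A=0 = ((14/15)·2²/2 - 0·2)/10000 = 7/37500 rad
Superposition: θ = Σ θ_i = -6947/937500 rad ≈ -0.007410 rad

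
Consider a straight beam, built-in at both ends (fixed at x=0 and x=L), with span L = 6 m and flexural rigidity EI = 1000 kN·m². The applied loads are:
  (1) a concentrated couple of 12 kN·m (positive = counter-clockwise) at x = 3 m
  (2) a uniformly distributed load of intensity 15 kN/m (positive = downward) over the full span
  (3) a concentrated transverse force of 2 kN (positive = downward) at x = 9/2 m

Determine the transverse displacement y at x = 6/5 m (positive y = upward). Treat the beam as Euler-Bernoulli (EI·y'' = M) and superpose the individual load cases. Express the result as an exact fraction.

y(6/5) = -22347/1000000 m

Load 1 — applied couple M₀=12 kN·m at a=3 m (b=L-a=3):
  y_1 = (R_Ax³/6 - M_Ax²/2)/EI  [x≤a] with R_A=3, M_A=3 = (3·(6/5)³/6 - 3·(6/5)²/2)/1000 = -81/62500 m
Load 2 — uniform load w=15 kN/m over full span:
  y_2 = -wx²(L-x)²/(24EI) = -15·(6/5)²·(6-(6/5))²/(24·1000) = -324/15625 m
Load 3 — point force P=2 kN at a=9/2 m (b=L-a=3/2):
  y_3 = -Pb²x²(3aL-(3a+b)x)/(6L³EI)  [x≤a] = -2·(3/2)²·(6/5)²·(3·(9/2)·6-(3·(9/2)+(3/2))·(6/5))/(6·6³·1000) = -63/200000 m
Superposition: y = Σ y_i = -22347/1000000 m ≈ -0.022347 m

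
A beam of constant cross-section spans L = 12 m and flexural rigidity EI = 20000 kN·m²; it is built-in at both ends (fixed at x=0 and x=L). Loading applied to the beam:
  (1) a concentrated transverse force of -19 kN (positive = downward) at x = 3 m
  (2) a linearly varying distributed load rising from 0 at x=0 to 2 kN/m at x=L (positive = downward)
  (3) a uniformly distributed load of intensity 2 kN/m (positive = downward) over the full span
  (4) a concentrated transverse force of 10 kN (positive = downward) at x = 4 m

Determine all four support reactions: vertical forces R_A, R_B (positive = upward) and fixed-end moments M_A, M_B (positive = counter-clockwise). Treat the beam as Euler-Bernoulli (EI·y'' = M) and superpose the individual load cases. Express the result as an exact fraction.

R_A = 30137/4320 kN, M_A = 13907/720 kN·m, R_B = 86503/4320 kN, M_B = -26353/720 kN·m

Load 1 — point force P=-19 kN at a=3 m (b=L-a=9):
  R_A = Pb²(3a+b)/L³ = (-19)·9²·(3·3+9)/12³ = -513/32 kN
  M_A = Pab²/L² = (-19)·3·9²/12² = -513/16 kN·m
  R_B = Pa²(a+3b)/L³ = (-19)·3²·(3+3·9)/12³ = -95/32 kN
  M_B = -Pa²b/L² = -(-19)·3²·9/12² = 171/16 kN·m
Load 2 — triangular load w₀=2 kN/m (0→w₀ over full span):
  R_A = 3w₀L/20 = 3·2·12/20 = 18/5 kN
  M_A = w₀L²/30 = 2·12²/30 = 48/5 kN·m
  R_B = 7w₀L/20 = 7·2·12/20 = 42/5 kN
  M_B = -w₀L²/20 = -2·12²/20 = -72/5 kN·m
Load 3 — uniform load w=2 kN/m over full span:
  R_A = wL/2 = 2·12/2 = 12 kN
  M_A = wL²/12 = 2·12²/12 = 24 kN·m
  R_B = wL/2 = 2·12/2 = 12 kN
  M_B = -wL²/12 = -2·12²/12 = -24 kN·m
Load 4 — point force P=10 kN at a=4 m (b=L-a=8):
  R_A = Pb²(3a+b)/L³ = 10·8²·(3·4+8)/12³ = 200/27 kN
  M_A = Pab²/L² = 10·4·8²/12² = 160/9 kN·m
  R_B = Pa²(a+3b)/L³ = 10·4²·(4+3·8)/12³ = 70/27 kN
  M_B = -Pa²b/L² = -10·4²·8/12² = -80/9 kN·m
Superposition: R_A = 30137/4320 kN, M_A = 13907/720 kN·m, R_B = 86503/4320 kN, M_B = -26353/720 kN·m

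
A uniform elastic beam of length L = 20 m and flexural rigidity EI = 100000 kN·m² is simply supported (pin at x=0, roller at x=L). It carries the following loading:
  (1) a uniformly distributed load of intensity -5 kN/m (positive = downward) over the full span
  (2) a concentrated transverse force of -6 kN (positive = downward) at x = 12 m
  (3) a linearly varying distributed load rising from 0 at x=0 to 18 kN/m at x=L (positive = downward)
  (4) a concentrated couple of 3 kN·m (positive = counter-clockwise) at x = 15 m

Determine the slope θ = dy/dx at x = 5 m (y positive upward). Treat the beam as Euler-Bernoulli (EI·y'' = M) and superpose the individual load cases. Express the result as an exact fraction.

Load 1 — uniform load w=-5 kN/m over full span:
  θ_1 = -w(L³-6Lx²+4x³)/(24EI) = -(-5)·(20³-6·20·5²+4·5³)/(24·100000) = 11/960 rad
Load 2 — point force P=-6 kN at a=12 m (b=L-a=8):
  θ_2 = -Pb(L²-b²-3x²)/(6LEI)  [x≤a] = -(-6)·8·(20²-8²-3·5²)/(6·20·100000) = 261/250000 rad
Load 3 — triangular load w₀=18 kN/m (0→w₀ over full span):
  θ_3 = -w₀(7L⁴-30L²x²+15x⁴)/(360LEI) = -18·(7·20⁴-30·20²·5²+15·5⁴)/(360·20·100000) = -1327/64000 rad
Load 4 — applied couple M₀=3 kN·m at a=15 m (b=L-a=5):
  θ_4 = (M₀x²/(2L)+C₁)/EI  [x≤a] with C₁=M₀(3b²-L²)/(6L)=-65/8 = (3·5²/(2·20)+(-65/8))/100000 = -1/16000 rad
Superposition: θ = Σ θ_i = -199069/24000000 rad ≈ -0.008295 rad

θ(5) = -199069/24000000 rad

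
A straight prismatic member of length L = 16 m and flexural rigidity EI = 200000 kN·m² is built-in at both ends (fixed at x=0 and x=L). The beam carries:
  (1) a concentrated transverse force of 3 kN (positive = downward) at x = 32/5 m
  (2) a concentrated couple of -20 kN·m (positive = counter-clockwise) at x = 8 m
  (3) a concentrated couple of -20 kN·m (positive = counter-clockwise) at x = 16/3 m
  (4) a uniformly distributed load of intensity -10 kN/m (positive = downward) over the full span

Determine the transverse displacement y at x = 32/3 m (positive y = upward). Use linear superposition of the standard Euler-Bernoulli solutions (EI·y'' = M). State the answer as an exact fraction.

Load 1 — point force P=3 kN at a=32/5 m (b=L-a=48/5):
  y_1 = -Pa²(L-x)²(3bL-(3b+a)(L-x))/(6L³EI)  [x>a] = -3·(32/5)²·(16-(32/3))²·(3·(48/5)·16-(3·(48/5)+(32/5))·(16-(32/3)))/(6·16³·200000) = -2048/10546875 m
Load 2 — applied couple M₀=-20 kN·m at a=8 m (b=L-a=8):
  y_2 = (R_Ax³/6 - M_Ax²/2 - M₀(x-a)²/2)/EI  [x>a] with R_A=-15/8, M_A=-5 = ((-15/8)·(32/3)³/6 - (-5)·(32/3)²/2 - (-20)·((32/3)-8)²/2)/200000 = -2/16875 m
Load 3 — applied couple M₀=-20 kN·m at a=16/3 m (b=L-a=32/3):
  y_3 = (R_Ax³/6 - M_Ax²/2 - M₀(x-a)²/2)/EI  [x>a] with R_A=-5/3, M_A=0 = ((-5/3)·(32/3)³/6 - 0·(32/3)²/2 - (-20)·((32/3)-(16/3))²/2)/200000 = -8/30375 m
Load 4 — uniform load w=-10 kN/m over full span:
  y_4 = -wx²(L-x)²/(24EI) = -(-10)·(32/3)²·(16-(32/3))²/(24·200000) = 1024/151875 m
Superposition: y = Σ y_i = 195106/31640625 m ≈ 0.006166 m

y(32/3) = 195106/31640625 m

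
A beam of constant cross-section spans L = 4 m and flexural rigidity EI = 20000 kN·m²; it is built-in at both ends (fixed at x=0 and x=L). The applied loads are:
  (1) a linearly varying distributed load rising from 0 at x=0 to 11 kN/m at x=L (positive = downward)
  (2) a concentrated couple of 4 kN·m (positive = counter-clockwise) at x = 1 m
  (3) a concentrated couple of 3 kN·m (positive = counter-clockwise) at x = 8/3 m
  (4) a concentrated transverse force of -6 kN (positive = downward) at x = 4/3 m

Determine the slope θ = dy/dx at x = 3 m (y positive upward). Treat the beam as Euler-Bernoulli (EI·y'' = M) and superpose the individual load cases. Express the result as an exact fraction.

Load 1 — triangular load w₀=11 kN/m (0→w₀ over full span):
  θ_1 = -w₀(2x(L-x)(L-2x)(x+2L)+x²(L-x)²)/(120LEI) = -11·(2·3·(4-3)·(4-2·3)·(3+2·4)+3²·(4-3)²)/(120·4·20000) = 451/3200000 rad
Load 2 — applied couple M₀=4 kN·m at a=1 m (b=L-a=3):
  θ_2 = (R_Ax²/2 - M_Ax - M₀(x-a))/EI  [x>a] with R_A=9/8, M_A=-3/4 = ((9/8)·3²/2 - (-3/4)·3 - 4·(3-1))/20000 = -11/320000 rad
Load 3 — applied couple M₀=3 kN·m at a=8/3 m (b=L-a=4/3):
  θ_3 = (R_Ax²/2 - M_Ax - M₀(x-a))/EI  [x>a] with R_A=1, M_A=1 = (1·3²/2 - 1·3 - 3·(3-(8/3)))/20000 = 1/40000 rad
Load 4 — point force P=-6 kN at a=4/3 m (b=L-a=8/3):
  θ_4 = Pa²(L-x)(2bL-(3b+a)(L-x))/(2L³EI)  [x>a] = (-6)·(4/3)²·(4-3)·(2·(8/3)·4-(3·(8/3)+(4/3))·(4-3))/(2·4³·20000) = -1/20000 rad
Superposition: θ = Σ θ_i = 261/3200000 rad ≈ 0.000082 rad

θ(3) = 261/3200000 rad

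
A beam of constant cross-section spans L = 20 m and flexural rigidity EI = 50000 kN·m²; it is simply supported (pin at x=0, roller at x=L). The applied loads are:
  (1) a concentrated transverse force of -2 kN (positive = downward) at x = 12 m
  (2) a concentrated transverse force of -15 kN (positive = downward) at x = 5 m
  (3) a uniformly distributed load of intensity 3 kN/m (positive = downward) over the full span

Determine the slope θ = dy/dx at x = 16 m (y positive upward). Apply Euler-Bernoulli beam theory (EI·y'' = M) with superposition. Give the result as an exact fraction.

θ(16) = 21841/2000000 rad

Load 1 — point force P=-2 kN at a=12 m (b=L-a=8):
  θ_1 = -Pa(2L²-6Lx+3x²+a²)/(6LEI)  [x>a] = -(-2)·12·(2·20²-6·20·16+3·16²+12²)/(6·20·50000) = -13/15625 rad
Load 2 — point force P=-15 kN at a=5 m (b=L-a=15):
  θ_2 = -Pa(2L²-6Lx+3x²+a²)/(6LEI)  [x>a] = -(-15)·5·(2·20²-6·20·16+3·16²+5²)/(6·20·50000) = -327/80000 rad
Load 3 — uniform load w=3 kN/m over full span:
  θ_3 = -w(L³-6Lx²+4x³)/(24EI) = -3·(20³-6·20·16²+4·16³)/(24·50000) = 99/6250 rad
Superposition: θ = Σ θ_i = 21841/2000000 rad ≈ 0.010920 rad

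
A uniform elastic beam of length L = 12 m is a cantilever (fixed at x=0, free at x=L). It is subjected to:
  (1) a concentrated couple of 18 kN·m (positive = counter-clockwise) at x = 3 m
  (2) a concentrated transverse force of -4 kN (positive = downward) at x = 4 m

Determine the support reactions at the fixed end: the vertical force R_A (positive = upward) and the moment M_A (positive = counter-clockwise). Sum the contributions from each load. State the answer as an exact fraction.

R_A = -4 kN, M_A = -34 kN·m

Load 1 — applied couple M₀=18 kN·m at a=3 m (b=L-a=9):
  R_A = 0 kN
  M_A = -M₀ = -18 kN·m
Load 2 — point force P=-4 kN at a=4 m (b=L-a=8):
  R_A = P = (-4) = -4 kN
  M_A = Pa = (-4)·4 = -16 kN·m
Superposition: R_A = -4 kN, M_A = -34 kN·m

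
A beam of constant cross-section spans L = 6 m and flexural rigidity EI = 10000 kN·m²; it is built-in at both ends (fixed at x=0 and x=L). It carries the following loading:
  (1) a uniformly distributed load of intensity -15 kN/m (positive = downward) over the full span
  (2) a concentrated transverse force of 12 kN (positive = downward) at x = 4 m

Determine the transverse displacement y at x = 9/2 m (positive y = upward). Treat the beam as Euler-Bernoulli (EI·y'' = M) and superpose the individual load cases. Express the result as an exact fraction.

Load 1 — uniform load w=-15 kN/m over full span:
  y_1 = -wx²(L-x)²/(24EI) = -(-15)·(9/2)²·(6-(9/2))²/(24·10000) = 729/256000 m
Load 2 — point force P=12 kN at a=4 m (b=L-a=2):
  y_2 = -Pa²(L-x)²(3bL-(3b+a)(L-x))/(6L³EI)  [x>a] = -12·4²·(6-(9/2))²·(3·2·6-(3·2+4)·(6-(9/2)))/(6·6³·10000) = -7/10000 m
Superposition: y = Σ y_i = 2749/1280000 m ≈ 0.002148 m

y(9/2) = 2749/1280000 m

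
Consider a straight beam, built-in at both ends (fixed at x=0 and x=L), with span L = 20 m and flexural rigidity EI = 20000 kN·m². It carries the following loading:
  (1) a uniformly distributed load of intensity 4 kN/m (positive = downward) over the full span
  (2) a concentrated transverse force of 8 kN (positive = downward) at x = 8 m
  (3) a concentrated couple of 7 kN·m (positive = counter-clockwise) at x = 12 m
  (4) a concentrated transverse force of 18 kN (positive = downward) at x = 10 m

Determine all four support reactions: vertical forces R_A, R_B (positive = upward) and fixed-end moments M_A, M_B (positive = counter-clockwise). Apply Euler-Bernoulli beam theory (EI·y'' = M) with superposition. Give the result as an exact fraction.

R_A = 6836/125 kN, M_A = 15271/75 kN·m, R_B = 6414/125 kN, M_B = -14464/75 kN·m

Load 1 — uniform load w=4 kN/m over full span:
  R_A = wL/2 = 4·20/2 = 40 kN
  M_A = wL²/12 = 4·20²/12 = 400/3 kN·m
  R_B = wL/2 = 4·20/2 = 40 kN
  M_B = -wL²/12 = -4·20²/12 = -400/3 kN·m
Load 2 — point force P=8 kN at a=8 m (b=L-a=12):
  R_A = Pb²(3a+b)/L³ = 8·12²·(3·8+12)/20³ = 648/125 kN
  M_A = Pab²/L² = 8·8·12²/20² = 576/25 kN·m
  R_B = Pa²(a+3b)/L³ = 8·8²·(8+3·12)/20³ = 352/125 kN
  M_B = -Pa²b/L² = -8·8²·12/20² = -384/25 kN·m
Load 3 — applied couple M₀=7 kN·m at a=12 m (b=L-a=8):
  R_A = 6M₀ab/L³ = 6·7·12·8/20³ = 63/125 kN
  M_A = M₀b(2a-b)/L² = 7·8·(2·12-8)/20² = 56/25 kN·m
  R_B = -6M₀ab/L³ = -6·7·12·8/20³ = -63/125 kN
  M_B = M₀a(2b-a)/L² = 7·12·(2·8-12)/20² = 21/25 kN·m
Load 4 — point force P=18 kN at a=10 m (b=L-a=10):
  R_A = Pb²(3a+b)/L³ = 18·10²·(3·10+10)/20³ = 9 kN
  M_A = Pab²/L² = 18·10·10²/20² = 45 kN·m
  R_B = Pa²(a+3b)/L³ = 18·10²·(10+3·10)/20³ = 9 kN
  M_B = -Pa²b/L² = -18·10²·10/20² = -45 kN·m
Superposition: R_A = 6836/125 kN, M_A = 15271/75 kN·m, R_B = 6414/125 kN, M_B = -14464/75 kN·m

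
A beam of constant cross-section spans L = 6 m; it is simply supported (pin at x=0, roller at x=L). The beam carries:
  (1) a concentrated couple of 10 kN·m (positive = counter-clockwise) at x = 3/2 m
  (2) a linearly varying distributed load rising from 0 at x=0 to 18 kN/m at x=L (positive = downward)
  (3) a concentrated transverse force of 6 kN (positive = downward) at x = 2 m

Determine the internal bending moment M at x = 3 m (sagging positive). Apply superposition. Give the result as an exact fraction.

Load 1 — applied couple M₀=10 kN·m at a=3/2 m (b=L-a=9/2):
  M_1 = M₀x/L - M₀  [x>a] = 10·3/6 - 10 = -5 kN·m
Load 2 — triangular load w₀=18 kN/m (0→w₀ over full span):
  M_2 = w₀Lx/6 - w₀x³/(6L) = 18·6·3/6 - 18·3³/(6·6) = 81/2 kN·m
Load 3 — point force P=6 kN at a=2 m (b=L-a=4):
  M_3 = Pa(L-x)/L  [x>a] = 6·2·(6-3)/6 = 6 kN·m
Superposition: M = Σ M_i = 83/2 kN·m ≈ 41.500000 kN·m

M(3) = 83/2 kN·m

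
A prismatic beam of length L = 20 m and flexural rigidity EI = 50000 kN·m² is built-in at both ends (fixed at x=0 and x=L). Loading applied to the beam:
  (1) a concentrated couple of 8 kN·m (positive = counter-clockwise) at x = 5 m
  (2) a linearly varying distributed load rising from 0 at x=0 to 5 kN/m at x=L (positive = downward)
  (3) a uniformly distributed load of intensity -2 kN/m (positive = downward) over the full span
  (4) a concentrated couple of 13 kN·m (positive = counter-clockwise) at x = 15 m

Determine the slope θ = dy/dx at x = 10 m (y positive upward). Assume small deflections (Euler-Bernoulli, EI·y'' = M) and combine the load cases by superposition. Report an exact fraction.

θ(10) = -263/480000 rad

Load 1 — applied couple M₀=8 kN·m at a=5 m (b=L-a=15):
  θ_1 = (R_Ax²/2 - M_Ax - M₀(x-a))/EI  [x>a] with R_A=9/20, M_A=-3/2 = ((9/20)·10²/2 - (-3/2)·10 - 8·(10-5))/50000 = -1/20000 rad
Load 2 — triangular load w₀=5 kN/m (0→w₀ over full span):
  θ_2 = -w₀(2x(L-x)(L-2x)(x+2L)+x²(L-x)²)/(120LEI) = -5·(2·10·(20-10)·(20-2·10)·(10+2·20)+10²·(20-10)²)/(120·20·50000) = -1/2400 rad
Load 3 — uniform load w=-2 kN/m over full span:
  θ_3 = -wx(L-x)(L-2x)/(12EI) = -(-2)·10·(20-10)·(20-2·10)/(12·50000) = 0 rad
Load 4 — applied couple M₀=13 kN·m at a=15 m (b=L-a=5):
  θ_4 = (R_Ax²/2 - M_Ax)/EI  [x≤a] with R_A=117/160, M_A=65/16 = ((117/160)·10²/2 - (65/16)·10)/50000 = -13/160000 rad
Superposition: θ = Σ θ_i = -263/480000 rad ≈ -0.000548 rad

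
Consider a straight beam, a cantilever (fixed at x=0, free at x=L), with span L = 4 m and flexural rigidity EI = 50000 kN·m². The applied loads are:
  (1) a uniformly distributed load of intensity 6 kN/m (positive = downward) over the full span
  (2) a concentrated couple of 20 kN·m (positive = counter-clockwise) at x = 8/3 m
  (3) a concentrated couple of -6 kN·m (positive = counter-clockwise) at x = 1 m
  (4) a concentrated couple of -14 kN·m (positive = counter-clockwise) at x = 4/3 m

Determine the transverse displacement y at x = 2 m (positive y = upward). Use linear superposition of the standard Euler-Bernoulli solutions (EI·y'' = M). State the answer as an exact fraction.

y(2) = -557/450000 m

Load 1 — uniform load w=6 kN/m over full span:
  y_1 = -wx²(x²-4Lx+6L²)/(24EI) = -6·2²·(2²-4·4·2+6·4²)/(24·50000) = -17/12500 m
Load 2 — applied couple M₀=20 kN·m at a=8/3 m (b=L-a=4/3):
  y_2 = M₀x²/(2EI)  [x≤a] = 20·2²/(2·50000) = 1/1250 m
Load 3 — applied couple M₀=-6 kN·m at a=1 m (b=L-a=3):
  y_3 = M₀a(2x-a)/(2EI)  [x>a] = (-6)·1·(2·2-1)/(2·50000) = -9/50000 m
Load 4 — applied couple M₀=-14 kN·m at a=4/3 m (b=L-a=8/3):
  y_4 = M₀a(2x-a)/(2EI)  [x>a] = (-14)·(4/3)·(2·2-(4/3))/(2·50000) = -14/28125 m
Superposition: y = Σ y_i = -557/450000 m ≈ -0.001238 m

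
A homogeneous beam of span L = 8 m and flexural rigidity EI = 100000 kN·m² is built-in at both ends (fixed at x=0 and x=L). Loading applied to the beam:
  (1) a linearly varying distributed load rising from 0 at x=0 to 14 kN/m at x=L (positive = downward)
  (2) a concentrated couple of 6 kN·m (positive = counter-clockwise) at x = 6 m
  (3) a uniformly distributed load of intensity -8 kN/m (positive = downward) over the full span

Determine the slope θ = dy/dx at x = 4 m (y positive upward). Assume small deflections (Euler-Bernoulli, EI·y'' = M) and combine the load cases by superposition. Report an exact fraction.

θ(4) = -269/6000000 rad

Load 1 — triangular load w₀=14 kN/m (0→w₀ over full span):
  θ_1 = -w₀(2x(L-x)(L-2x)(x+2L)+x²(L-x)²)/(120LEI) = -14·(2·4·(8-4)·(8-2·4)·(4+2·8)+4²·(8-4)²)/(120·8·100000) = -7/187500 rad
Load 2 — applied couple M₀=6 kN·m at a=6 m (b=L-a=2):
  θ_2 = (R_Ax²/2 - M_Ax)/EI  [x≤a] with R_A=27/32, M_A=15/8 = ((27/32)·4²/2 - (15/8)·4)/100000 = -3/400000 rad
Load 3 — uniform load w=-8 kN/m over full span:
  θ_3 = -wx(L-x)(L-2x)/(12EI) = -(-8)·4·(8-4)·(8-2·4)/(12·100000) = 0 rad
Superposition: θ = Σ θ_i = -269/6000000 rad ≈ -0.000045 rad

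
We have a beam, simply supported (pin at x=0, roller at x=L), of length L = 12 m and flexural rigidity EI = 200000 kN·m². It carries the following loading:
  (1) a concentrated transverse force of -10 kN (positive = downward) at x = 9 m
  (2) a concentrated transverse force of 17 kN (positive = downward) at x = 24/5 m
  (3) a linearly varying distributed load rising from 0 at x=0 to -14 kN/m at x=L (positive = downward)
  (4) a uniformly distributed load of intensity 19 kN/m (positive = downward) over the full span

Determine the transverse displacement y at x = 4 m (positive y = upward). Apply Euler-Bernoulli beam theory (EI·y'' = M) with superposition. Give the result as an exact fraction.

Load 1 — point force P=-10 kN at a=9 m (b=L-a=3):
  y_1 = -Pbx(L²-b²-x²)/(6LEI)  [x≤a] = -(-10)·3·4·(12²-3²-4²)/(6·12·200000) = 119/120000 m
Load 2 — point force P=17 kN at a=24/5 m (b=L-a=36/5):
  y_2 = -Pbx(L²-b²-x²)/(6LEI)  [x≤a] = -17·(36/5)·4·(12²-(36/5)²-4²)/(6·12·200000) = -2023/781250 m
Load 3 — triangular load w₀=-14 kN/m (0→w₀ over full span):
  y_3 = -w₀x(7L⁴-10L²x²+3x⁴)/(360LEI) = -(-14)·4·(7·12⁴-10·12²·4²+3·4⁴)/(360·12·200000) = 224/28125 m
Load 4 — uniform load w=19 kN/m over full span:
  y_4 = -wx(L³-2Lx²+x³)/(24EI) = -19·4·(12³-2·12·4²+4³)/(24·200000) = -209/9375 m
Superposition: y = Σ y_i = -3583499/225000000 m ≈ -0.015927 m

y(4) = -3583499/225000000 m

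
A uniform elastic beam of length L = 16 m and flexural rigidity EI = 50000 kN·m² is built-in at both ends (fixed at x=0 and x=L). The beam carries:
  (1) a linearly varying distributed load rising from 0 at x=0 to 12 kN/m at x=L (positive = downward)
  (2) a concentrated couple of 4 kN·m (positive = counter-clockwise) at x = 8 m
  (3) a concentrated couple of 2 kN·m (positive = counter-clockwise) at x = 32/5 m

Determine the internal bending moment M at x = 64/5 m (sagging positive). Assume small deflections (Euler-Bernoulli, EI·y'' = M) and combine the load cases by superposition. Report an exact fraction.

M(64/5) = 99/25 kN·m

Load 1 — triangular load w₀=12 kN/m (0→w₀ over full span):
  M_1 = 3w₀Lx/20 - w₀L²/30 - w₀x³/(6L) = 3·12·16·(64/5)/20 - 12·16²/30 - 12·(64/5)³/(6·16) = 512/125 kN·m
Load 2 — applied couple M₀=4 kN·m at a=8 m (b=L-a=8):
  M_2 = R_Ax - M_A - M₀  [x>a] with R_A=3/8, M_A=1 = (3/8)·(64/5) - 1 - 4 = -1/5 kN·m
Load 3 — applied couple M₀=2 kN·m at a=32/5 m (b=L-a=48/5):
  M_3 = R_Ax - M_A - M₀  [x>a] with R_A=9/50, M_A=6/25 = (9/50)·(64/5) - (6/25) - 2 = 8/125 kN·m
Superposition: M = Σ M_i = 99/25 kN·m ≈ 3.960000 kN·m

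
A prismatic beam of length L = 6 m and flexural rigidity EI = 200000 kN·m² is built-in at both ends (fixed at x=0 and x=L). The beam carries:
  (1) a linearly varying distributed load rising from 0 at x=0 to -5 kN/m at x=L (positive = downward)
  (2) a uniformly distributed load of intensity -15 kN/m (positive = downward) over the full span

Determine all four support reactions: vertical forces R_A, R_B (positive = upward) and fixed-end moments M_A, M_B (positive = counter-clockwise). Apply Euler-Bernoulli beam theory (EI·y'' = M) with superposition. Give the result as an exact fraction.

R_A = -99/2 kN, M_A = -51 kN·m, R_B = -111/2 kN, M_B = 54 kN·m

Load 1 — triangular load w₀=-5 kN/m (0→w₀ over full span):
  R_A = 3w₀L/20 = 3·(-5)·6/20 = -9/2 kN
  M_A = w₀L²/30 = (-5)·6²/30 = -6 kN·m
  R_B = 7w₀L/20 = 7·(-5)·6/20 = -21/2 kN
  M_B = -w₀L²/20 = -(-5)·6²/20 = 9 kN·m
Load 2 — uniform load w=-15 kN/m over full span:
  R_A = wL/2 = (-15)·6/2 = -45 kN
  M_A = wL²/12 = (-15)·6²/12 = -45 kN·m
  R_B = wL/2 = (-15)·6/2 = -45 kN
  M_B = -wL²/12 = -(-15)·6²/12 = 45 kN·m
Superposition: R_A = -99/2 kN, M_A = -51 kN·m, R_B = -111/2 kN, M_B = 54 kN·m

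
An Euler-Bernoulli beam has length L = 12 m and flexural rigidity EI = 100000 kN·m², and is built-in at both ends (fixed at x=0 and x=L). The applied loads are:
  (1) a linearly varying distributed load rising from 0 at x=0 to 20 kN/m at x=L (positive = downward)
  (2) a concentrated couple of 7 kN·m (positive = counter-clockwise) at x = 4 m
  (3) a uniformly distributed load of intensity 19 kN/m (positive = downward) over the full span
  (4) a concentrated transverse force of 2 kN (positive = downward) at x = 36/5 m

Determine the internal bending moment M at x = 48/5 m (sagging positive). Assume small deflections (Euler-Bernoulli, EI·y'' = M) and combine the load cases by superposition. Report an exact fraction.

M(48/5) = -9673/1875 kN·m

Load 1 — triangular load w₀=20 kN/m (0→w₀ over full span):
  M_1 = 3w₀Lx/20 - w₀L²/30 - w₀x³/(6L) = 3·20·12·(48/5)/20 - 20·12²/30 - 20·(48/5)³/(6·12) = 96/25 kN·m
Load 2 — applied couple M₀=7 kN·m at a=4 m (b=L-a=8):
  M_2 = R_Ax - M_A - M₀  [x>a] with R_A=7/9, M_A=0 = (7/9)·(48/5) - 0 - 7 = 7/15 kN·m
Load 3 — uniform load w=19 kN/m over full span:
  M_3 = wLx/2 - wL²/12 - wx²/2 = 19·12·(48/5)/2 - 19·12²/12 - 19·(48/5)²/2 = -228/25 kN·m
Load 4 — point force P=2 kN at a=36/5 m (b=L-a=24/5):
  M_4 = Pa²(a+3b)(L-x)/L³ - Pa²b/L²  [x>a] = 2·(36/5)²·((36/5)+3·(24/5))·(12-(48/5))/12³ - 2·(36/5)²·(24/5)/12² = -216/625 kN·m
Superposition: M = Σ M_i = -9673/1875 kN·m ≈ -5.158933 kN·m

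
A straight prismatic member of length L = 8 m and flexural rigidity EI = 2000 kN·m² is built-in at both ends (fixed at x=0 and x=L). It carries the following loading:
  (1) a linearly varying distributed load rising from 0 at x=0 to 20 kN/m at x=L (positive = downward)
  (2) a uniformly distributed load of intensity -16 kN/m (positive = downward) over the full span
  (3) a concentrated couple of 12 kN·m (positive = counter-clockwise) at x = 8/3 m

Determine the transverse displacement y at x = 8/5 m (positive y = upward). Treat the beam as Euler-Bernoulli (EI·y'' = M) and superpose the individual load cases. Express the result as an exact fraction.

Load 1 — triangular load w₀=20 kN/m (0→w₀ over full span):
  y_1 = -w₀x²(L-x)²(x+2L)/(120LEI) = -20·(8/5)²·(8-(8/5))²·((8/5)+2·8)/(120·8·2000) = -22528/1171875 m
Load 2 — uniform load w=-16 kN/m over full span:
  y_2 = -wx²(L-x)²/(24EI) = -(-16)·(8/5)²·(8-(8/5))²/(24·2000) = 8192/234375 m
Load 3 — applied couple M₀=12 kN·m at a=8/3 m (b=L-a=16/3):
  y_3 = (R_Ax³/6 - M_Ax²/2)/EI  [x≤a] with R_A=2, M_A=0 = (2·(8/5)³/6 - 0·(8/5)²/2)/2000 = 32/46875 m
Superposition: y = Σ y_i = 19232/1171875 m ≈ 0.016411 m

y(8/5) = 19232/1171875 m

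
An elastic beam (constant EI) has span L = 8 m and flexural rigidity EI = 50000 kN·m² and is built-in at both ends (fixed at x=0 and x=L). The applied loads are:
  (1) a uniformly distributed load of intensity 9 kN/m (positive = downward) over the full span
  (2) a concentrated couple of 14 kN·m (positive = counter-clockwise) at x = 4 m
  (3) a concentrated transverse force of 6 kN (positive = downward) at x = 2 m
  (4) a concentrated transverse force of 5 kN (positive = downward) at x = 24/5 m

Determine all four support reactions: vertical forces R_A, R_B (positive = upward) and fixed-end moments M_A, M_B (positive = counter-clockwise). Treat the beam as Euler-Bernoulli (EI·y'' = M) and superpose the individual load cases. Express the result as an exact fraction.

R_A = 18179/400 kN, M_A = 6209/100 kN·m, R_B = 15021/400 kN, M_B = -5251/100 kN·m

Load 1 — uniform load w=9 kN/m over full span:
  R_A = wL/2 = 9·8/2 = 36 kN
  M_A = wL²/12 = 9·8²/12 = 48 kN·m
  R_B = wL/2 = 9·8/2 = 36 kN
  M_B = -wL²/12 = -9·8²/12 = -48 kN·m
Load 2 — applied couple M₀=14 kN·m at a=4 m (b=L-a=4):
  R_A = 6M₀ab/L³ = 6·14·4·4/8³ = 21/8 kN
  M_A = M₀b(2a-b)/L² = 14·4·(2·4-4)/8² = 7/2 kN·m
  R_B = -6M₀ab/L³ = -6·14·4·4/8³ = -21/8 kN
  M_B = M₀a(2b-a)/L² = 14·4·(2·4-4)/8² = 7/2 kN·m
Load 3 — point force P=6 kN at a=2 m (b=L-a=6):
  R_A = Pb²(3a+b)/L³ = 6·6²·(3·2+6)/8³ = 81/16 kN
  M_A = Pab²/L² = 6·2·6²/8² = 27/4 kN·m
  R_B = Pa²(a+3b)/L³ = 6·2²·(2+3·6)/8³ = 15/16 kN
  M_B = -Pa²b/L² = -6·2²·6/8² = -9/4 kN·m
Load 4 — point force P=5 kN at a=24/5 m (b=L-a=16/5):
  R_A = Pb²(3a+b)/L³ = 5·(16/5)²·(3·(24/5)+(16/5))/8³ = 44/25 kN
  M_A = Pab²/L² = 5·(24/5)·(16/5)²/8² = 96/25 kN·m
  R_B = Pa²(a+3b)/L³ = 5·(24/5)²·((24/5)+3·(16/5))/8³ = 81/25 kN
  M_B = -Pa²b/L² = -5·(24/5)²·(16/5)/8² = -144/25 kN·m
Superposition: R_A = 18179/400 kN, M_A = 6209/100 kN·m, R_B = 15021/400 kN, M_B = -5251/100 kN·m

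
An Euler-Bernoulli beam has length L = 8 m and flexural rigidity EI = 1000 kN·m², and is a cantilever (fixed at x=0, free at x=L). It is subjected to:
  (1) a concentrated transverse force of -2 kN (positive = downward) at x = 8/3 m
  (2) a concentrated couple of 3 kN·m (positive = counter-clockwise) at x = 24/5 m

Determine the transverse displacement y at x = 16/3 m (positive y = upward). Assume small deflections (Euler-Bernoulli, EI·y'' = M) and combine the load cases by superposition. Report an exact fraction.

y(16/3) = 18692/253125 m

Load 1 — point force P=-2 kN at a=8/3 m (b=L-a=16/3):
  y_1 = -Pa²(3x-a)/(6EI)  [x>a] = -(-2)·(8/3)²·(3·(16/3)-(8/3))/(6·1000) = 64/2025 m
Load 2 — applied couple M₀=3 kN·m at a=24/5 m (b=L-a=16/5):
  y_2 = M₀a(2x-a)/(2EI)  [x>a] = 3·(24/5)·(2·(16/3)-(24/5))/(2·1000) = 132/3125 m
Superposition: y = Σ y_i = 18692/253125 m ≈ 0.073845 m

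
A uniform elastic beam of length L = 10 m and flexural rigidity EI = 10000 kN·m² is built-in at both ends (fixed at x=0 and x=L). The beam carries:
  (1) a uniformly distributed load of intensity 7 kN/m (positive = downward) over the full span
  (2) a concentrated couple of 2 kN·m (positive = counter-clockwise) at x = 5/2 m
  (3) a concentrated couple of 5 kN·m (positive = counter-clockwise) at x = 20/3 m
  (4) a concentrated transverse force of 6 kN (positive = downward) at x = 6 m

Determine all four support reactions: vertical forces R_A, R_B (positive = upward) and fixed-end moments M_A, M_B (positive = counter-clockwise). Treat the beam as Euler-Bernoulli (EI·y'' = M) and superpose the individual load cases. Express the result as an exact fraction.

Load 1 — uniform load w=7 kN/m over full span:
  R_A = wL/2 = 7·10/2 = 35 kN
  M_A = wL²/12 = 7·10²/12 = 175/3 kN·m
  R_B = wL/2 = 7·10/2 = 35 kN
  M_B = -wL²/12 = -7·10²/12 = -175/3 kN·m
Load 2 — applied couple M₀=2 kN·m at a=5/2 m (b=L-a=15/2):
  R_A = 6M₀ab/L³ = 6·2·(5/2)·(15/2)/10³ = 9/40 kN
  M_A = M₀b(2a-b)/L² = 2·(15/2)·(2·(5/2)-(15/2))/10² = -3/8 kN·m
  R_B = -6M₀ab/L³ = -6·2·(5/2)·(15/2)/10³ = -9/40 kN
  M_B = M₀a(2b-a)/L² = 2·(5/2)·(2·(15/2)-(5/2))/10² = 5/8 kN·m
Load 3 — applied couple M₀=5 kN·m at a=20/3 m (b=L-a=10/3):
  R_A = 6M₀ab/L³ = 6·5·(20/3)·(10/3)/10³ = 2/3 kN
  M_A = M₀b(2a-b)/L² = 5·(10/3)·(2·(20/3)-(10/3))/10² = 5/3 kN·m
  R_B = -6M₀ab/L³ = -6·5·(20/3)·(10/3)/10³ = -2/3 kN
  M_B = M₀a(2b-a)/L² = 5·(20/3)·(2·(10/3)-(20/3))/10² = 0 kN·m
Load 4 — point force P=6 kN at a=6 m (b=L-a=4):
  R_A = Pb²(3a+b)/L³ = 6·4²·(3·6+4)/10³ = 264/125 kN
  M_A = Pab²/L² = 6·6·4²/10² = 144/25 kN·m
  R_B = Pa²(a+3b)/L³ = 6·6²·(6+3·4)/10³ = 486/125 kN
  M_B = -Pa²b/L² = -6·6²·4/10² = -216/25 kN·m
Superposition: R_A = 114011/3000 kN, M_A = 13077/200 kN·m, R_B = 113989/3000 kN, M_B = -39809/600 kN·m

R_A = 114011/3000 kN, M_A = 13077/200 kN·m, R_B = 113989/3000 kN, M_B = -39809/600 kN·m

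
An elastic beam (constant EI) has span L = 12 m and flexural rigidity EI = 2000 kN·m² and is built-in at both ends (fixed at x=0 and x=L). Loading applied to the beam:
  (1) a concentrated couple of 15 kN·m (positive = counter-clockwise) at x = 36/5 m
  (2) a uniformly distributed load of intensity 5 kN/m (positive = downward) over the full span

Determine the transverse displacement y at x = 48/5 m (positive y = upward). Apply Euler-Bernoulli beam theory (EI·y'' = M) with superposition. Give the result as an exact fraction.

Load 1 — applied couple M₀=15 kN·m at a=36/5 m (b=L-a=24/5):
  y_1 = (R_Ax³/6 - M_Ax²/2 - M₀(x-a)²/2)/EI  [x>a] with R_A=9/5, M_A=24/5 = ((9/5)·(48/5)³/6 - (24/5)·(48/5)²/2 - 15·((48/5)-(36/5))²/2)/2000 = 81/156250 m
Load 2 — uniform load w=5 kN/m over full span:
  y_2 = -wx²(L-x)²/(24EI) = -5·(48/5)²·(12-(48/5))²/(24·2000) = -864/15625 m
Superposition: y = Σ y_i = -8559/156250 m ≈ -0.054778 m

y(48/5) = -8559/156250 m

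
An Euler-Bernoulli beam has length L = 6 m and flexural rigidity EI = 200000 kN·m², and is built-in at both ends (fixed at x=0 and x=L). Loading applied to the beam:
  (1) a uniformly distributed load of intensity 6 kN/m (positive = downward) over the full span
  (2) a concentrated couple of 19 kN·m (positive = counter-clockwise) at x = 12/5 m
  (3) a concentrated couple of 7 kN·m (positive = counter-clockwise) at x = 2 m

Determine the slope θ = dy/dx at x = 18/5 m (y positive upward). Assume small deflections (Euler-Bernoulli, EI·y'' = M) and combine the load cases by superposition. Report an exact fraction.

Load 1 — uniform load w=6 kN/m over full span:
  θ_1 = -wx(L-x)(L-2x)/(12EI) = -6·(18/5)·(6-(18/5))·(6-2·(18/5))/(12·200000) = 81/3125000 rad
Load 2 — applied couple M₀=19 kN·m at a=12/5 m (b=L-a=18/5):
  θ_2 = (R_Ax²/2 - M_Ax - M₀(x-a))/EI  [x>a] with R_A=114/25, M_A=57/25 = ((114/25)·(18/5)²/2 - (57/25)·(18/5) - 19·((18/5)-(12/5)))/200000 = -57/7812500 rad
Load 3 — applied couple M₀=7 kN·m at a=2 m (b=L-a=4):
  θ_3 = (R_Ax²/2 - M_Ax - M₀(x-a))/EI  [x>a] with R_A=14/9, M_A=0 = ((14/9)·(18/5)²/2 - 0·(18/5) - 7·((18/5)-2))/200000 = -7/1250000 rad
Superposition: θ = Σ θ_i = 407/31250000 rad ≈ 0.000013 rad

θ(18/5) = 407/31250000 rad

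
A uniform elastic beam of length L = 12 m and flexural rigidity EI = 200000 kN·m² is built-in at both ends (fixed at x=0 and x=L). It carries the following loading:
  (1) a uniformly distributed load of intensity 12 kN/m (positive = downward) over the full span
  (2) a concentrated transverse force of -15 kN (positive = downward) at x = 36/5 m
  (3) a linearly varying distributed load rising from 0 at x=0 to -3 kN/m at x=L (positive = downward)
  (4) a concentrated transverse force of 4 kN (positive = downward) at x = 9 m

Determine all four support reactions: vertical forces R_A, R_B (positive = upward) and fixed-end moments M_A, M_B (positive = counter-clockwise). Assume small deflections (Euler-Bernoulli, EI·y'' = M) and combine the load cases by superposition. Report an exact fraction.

Load 1 — uniform load w=12 kN/m over full span:
  R_A = wL/2 = 12·12/2 = 72 kN
  M_A = wL²/12 = 12·12²/12 = 144 kN·m
  R_B = wL/2 = 12·12/2 = 72 kN
  M_B = -wL²/12 = -12·12²/12 = -144 kN·m
Load 2 — point force P=-15 kN at a=36/5 m (b=L-a=24/5):
  R_A = Pb²(3a+b)/L³ = (-15)·(24/5)²·(3·(36/5)+(24/5))/12³ = -132/25 kN
  M_A = Pab²/L² = (-15)·(36/5)·(24/5)²/12² = -432/25 kN·m
  R_B = Pa²(a+3b)/L³ = (-15)·(36/5)²·((36/5)+3·(24/5))/12³ = -243/25 kN
  M_B = -Pa²b/L² = -(-15)·(36/5)²·(24/5)/12² = 648/25 kN·m
Load 3 — triangular load w₀=-3 kN/m (0→w₀ over full span):
  R_A = 3w₀L/20 = 3·(-3)·12/20 = -27/5 kN
  M_A = w₀L²/30 = (-3)·12²/30 = -72/5 kN·m
  R_B = 7w₀L/20 = 7·(-3)·12/20 = -63/5 kN
  M_B = -w₀L²/20 = -(-3)·12²/20 = 108/5 kN·m
Load 4 — point force P=4 kN at a=9 m (b=L-a=3):
  R_A = Pb²(3a+b)/L³ = 4·3²·(3·9+3)/12³ = 5/8 kN
  M_A = Pab²/L² = 4·9·3²/12² = 9/4 kN·m
  R_B = Pa²(a+3b)/L³ = 4·9²·(9+3·3)/12³ = 27/8 kN
  M_B = -Pa²b/L² = -4·9²·3/12² = -27/4 kN·m
Superposition: R_A = 12389/200 kN, M_A = 11457/100 kN·m, R_B = 10611/200 kN, M_B = -10323/100 kN·m

R_A = 12389/200 kN, M_A = 11457/100 kN·m, R_B = 10611/200 kN, M_B = -10323/100 kN·m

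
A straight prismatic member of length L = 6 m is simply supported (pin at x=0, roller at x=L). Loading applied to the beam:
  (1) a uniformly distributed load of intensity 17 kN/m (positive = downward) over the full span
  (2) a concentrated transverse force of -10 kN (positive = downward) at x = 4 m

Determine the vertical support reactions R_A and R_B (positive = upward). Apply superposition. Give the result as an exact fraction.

Load 1 — uniform load w=17 kN/m over full span:
  R_A = wL/2 = 17·6/2 = 51 kN
  R_B = wL/2 = 17·6/2 = 51 kN
Load 2 — point force P=-10 kN at a=4 m (b=L-a=2):
  R_A = Pb/L = (-10)·2/6 = -10/3 kN
  R_B = Pa/L = (-10)·4/6 = -20/3 kN
Superposition: R_A = 143/3 kN, R_B = 133/3 kN

R_A = 143/3 kN, R_B = 133/3 kN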